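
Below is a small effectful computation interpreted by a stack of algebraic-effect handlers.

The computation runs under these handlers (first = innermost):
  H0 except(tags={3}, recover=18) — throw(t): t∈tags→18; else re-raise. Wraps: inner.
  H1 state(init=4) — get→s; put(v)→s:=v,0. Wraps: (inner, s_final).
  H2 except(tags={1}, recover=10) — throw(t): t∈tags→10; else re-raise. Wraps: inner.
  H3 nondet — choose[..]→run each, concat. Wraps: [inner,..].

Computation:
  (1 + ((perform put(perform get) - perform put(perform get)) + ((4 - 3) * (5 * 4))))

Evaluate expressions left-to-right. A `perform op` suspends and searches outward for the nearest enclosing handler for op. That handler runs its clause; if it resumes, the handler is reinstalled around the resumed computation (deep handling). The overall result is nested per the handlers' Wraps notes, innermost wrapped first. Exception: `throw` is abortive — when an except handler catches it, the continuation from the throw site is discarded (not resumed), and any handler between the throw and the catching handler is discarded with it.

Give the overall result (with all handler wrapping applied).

Evaluation trace:
get @ H1 ⇒ 4
put(4) @ H1 ⇒ s:=4
get @ H1 ⇒ 4
put(4) @ H1 ⇒ s:=4
H0 returns 21
H1 returns (21, 4)
H2 returns (21, 4)
H3 returns [(21, 4)]
= [(21, 4)]

Answer: [(21, 4)]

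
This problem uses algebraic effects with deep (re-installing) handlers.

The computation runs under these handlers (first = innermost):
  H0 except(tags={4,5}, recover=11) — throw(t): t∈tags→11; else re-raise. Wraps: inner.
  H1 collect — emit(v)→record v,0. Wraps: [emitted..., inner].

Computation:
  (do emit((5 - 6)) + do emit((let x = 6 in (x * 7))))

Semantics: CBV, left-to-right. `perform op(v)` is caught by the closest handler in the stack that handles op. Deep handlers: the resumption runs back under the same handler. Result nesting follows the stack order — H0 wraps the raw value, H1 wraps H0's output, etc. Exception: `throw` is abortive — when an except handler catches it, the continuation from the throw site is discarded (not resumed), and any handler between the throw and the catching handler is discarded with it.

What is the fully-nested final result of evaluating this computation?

Working:
emit(-1) @ H1 ⇒ out+=-1
emit(42) @ H1 ⇒ out+=42
H0 returns 0
H1 returns [-1, 42, 0]
= [-1, 42, 0]

Answer: [-1, 42, 0]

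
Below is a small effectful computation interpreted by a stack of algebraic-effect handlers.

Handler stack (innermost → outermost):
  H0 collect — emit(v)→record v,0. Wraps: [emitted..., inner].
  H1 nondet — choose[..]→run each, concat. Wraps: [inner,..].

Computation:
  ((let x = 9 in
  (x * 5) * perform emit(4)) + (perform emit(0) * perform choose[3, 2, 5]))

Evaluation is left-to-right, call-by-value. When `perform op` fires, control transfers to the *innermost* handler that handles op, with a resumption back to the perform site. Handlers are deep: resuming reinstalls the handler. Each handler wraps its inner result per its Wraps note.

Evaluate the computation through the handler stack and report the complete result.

Step-by-step:
emit(4) @ H0 ⇒ out+=4
emit(0) @ H0 ⇒ out+=0
choose[3, 2, 5] @ H1
  branch[0] choose=3:
    H0 returns [4, 0, 0]
    H1 returns [[4, 0, 0]]
  branch[1] choose=2:
    H0 returns [4, 0, 0]
    H1 returns [[4, 0, 0]]
  branch[2] choose=5:
    H0 returns [4, 0, 0]
    H1 returns [[4, 0, 0]]
= [[4, 0, 0], [4, 0, 0], [4, 0, 0]]

Answer: [[4, 0, 0], [4, 0, 0], [4, 0, 0]]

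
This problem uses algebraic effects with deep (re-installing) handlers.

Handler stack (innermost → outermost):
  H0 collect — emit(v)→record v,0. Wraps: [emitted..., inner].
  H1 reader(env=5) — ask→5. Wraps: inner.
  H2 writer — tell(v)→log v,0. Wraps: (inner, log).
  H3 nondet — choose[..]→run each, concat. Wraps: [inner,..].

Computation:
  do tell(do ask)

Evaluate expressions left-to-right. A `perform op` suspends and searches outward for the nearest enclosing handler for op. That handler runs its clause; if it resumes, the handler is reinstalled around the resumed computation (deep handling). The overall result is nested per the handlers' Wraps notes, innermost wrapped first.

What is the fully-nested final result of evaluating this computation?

Working:
ask @ H1 ⇒ 5
tell(5) @ H2 ⇒ log+=5
H0 returns [0]
H1 returns [0]
H2 returns ([0], (5))
H3 returns [([0], (5))]
= [([0], (5))]

Answer: [([0], (5))]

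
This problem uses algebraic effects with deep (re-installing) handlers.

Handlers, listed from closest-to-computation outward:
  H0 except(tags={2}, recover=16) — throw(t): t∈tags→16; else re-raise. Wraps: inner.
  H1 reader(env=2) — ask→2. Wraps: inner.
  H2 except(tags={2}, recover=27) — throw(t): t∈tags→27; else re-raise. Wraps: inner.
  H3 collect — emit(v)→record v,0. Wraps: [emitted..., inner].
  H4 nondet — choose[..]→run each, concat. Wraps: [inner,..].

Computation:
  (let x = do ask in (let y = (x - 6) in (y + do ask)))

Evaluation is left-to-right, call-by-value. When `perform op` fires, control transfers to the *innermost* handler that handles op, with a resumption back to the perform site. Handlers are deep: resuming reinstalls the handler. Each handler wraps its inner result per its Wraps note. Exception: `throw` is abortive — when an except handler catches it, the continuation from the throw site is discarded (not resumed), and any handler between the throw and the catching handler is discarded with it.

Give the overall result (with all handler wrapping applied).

Working:
ask @ H1 ⇒ 2
ask @ H1 ⇒ 2
H0 returns -2
H1 returns -2
H2 returns -2
H3 returns [-2]
H4 returns [[-2]]
= [[-2]]

Answer: [[-2]]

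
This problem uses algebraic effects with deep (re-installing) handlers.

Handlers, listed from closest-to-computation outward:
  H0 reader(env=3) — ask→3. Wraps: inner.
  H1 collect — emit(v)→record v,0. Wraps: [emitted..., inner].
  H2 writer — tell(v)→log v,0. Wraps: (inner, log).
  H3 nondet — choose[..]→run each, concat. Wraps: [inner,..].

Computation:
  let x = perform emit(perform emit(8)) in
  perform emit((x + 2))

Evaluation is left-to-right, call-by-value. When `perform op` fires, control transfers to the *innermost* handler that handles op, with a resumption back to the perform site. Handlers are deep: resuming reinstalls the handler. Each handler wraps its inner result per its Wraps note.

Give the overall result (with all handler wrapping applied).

Working:
emit(8) @ H1 ⇒ out+=8
emit(0) @ H1 ⇒ out+=0
emit(2) @ H1 ⇒ out+=2
H0 returns 0
H1 returns [8, 0, 2, 0]
H2 returns ([8, 0, 2, 0], ())
H3 returns [([8, 0, 2, 0], ())]
= [([8, 0, 2, 0], ())]

Answer: [([8, 0, 2, 0], ())]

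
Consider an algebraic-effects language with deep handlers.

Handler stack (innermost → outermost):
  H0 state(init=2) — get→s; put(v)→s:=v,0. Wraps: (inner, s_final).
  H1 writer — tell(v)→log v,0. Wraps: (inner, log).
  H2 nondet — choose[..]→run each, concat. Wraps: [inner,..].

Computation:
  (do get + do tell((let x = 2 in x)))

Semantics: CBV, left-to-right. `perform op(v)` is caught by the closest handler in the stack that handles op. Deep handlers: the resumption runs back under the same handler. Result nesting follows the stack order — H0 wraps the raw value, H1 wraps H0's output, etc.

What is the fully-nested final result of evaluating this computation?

Working:
get @ H0 ⇒ 2
tell(2) @ H1 ⇒ log+=2
H0 returns (2, 2)
H1 returns ((2, 2), (2))
H2 returns [((2, 2), (2))]
= [((2, 2), (2))]

Answer: [((2, 2), (2))]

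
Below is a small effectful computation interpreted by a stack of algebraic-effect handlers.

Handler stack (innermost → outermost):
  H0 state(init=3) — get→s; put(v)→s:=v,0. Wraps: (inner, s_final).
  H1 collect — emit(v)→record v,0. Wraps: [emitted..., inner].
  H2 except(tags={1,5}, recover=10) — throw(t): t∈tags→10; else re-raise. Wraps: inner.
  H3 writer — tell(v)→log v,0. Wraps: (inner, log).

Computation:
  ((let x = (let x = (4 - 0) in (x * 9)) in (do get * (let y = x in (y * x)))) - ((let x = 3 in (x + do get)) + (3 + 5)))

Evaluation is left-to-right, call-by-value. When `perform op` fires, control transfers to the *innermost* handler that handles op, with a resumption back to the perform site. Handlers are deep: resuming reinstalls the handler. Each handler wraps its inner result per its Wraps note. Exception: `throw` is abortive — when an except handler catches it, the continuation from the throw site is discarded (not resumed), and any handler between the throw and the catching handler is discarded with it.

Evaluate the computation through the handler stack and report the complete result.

Evaluation trace:
get @ H0 ⇒ 3
get @ H0 ⇒ 3
H0 returns (3874, 3)
H1 returns [(3874, 3)]
H2 returns [(3874, 3)]
H3 returns ([(3874, 3)], ())
= ([(3874, 3)], ())

Answer: ([(3874, 3)], ())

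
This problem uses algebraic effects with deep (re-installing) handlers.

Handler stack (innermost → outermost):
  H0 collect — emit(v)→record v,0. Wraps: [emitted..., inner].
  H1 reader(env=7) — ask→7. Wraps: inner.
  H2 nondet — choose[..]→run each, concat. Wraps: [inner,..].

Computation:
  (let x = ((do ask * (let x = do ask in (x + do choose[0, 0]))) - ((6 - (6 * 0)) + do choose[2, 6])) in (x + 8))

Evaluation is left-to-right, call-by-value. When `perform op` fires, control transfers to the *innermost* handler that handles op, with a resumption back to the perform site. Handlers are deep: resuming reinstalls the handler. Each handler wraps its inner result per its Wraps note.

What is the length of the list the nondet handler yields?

Answer: 4

Step-by-step:
ask @ H1 ⇒ 7
ask @ H1 ⇒ 7
choose[0, 0] @ H2
  branch[0] choose=0:
    choose[2, 6] @ H2
      branch[0] choose=2:
        H0 returns [49]
        H1 returns [49]
        H2 returns [[49]]
      branch[1] choose=6:
        H0 returns [45]
        H1 returns [45]
        H2 returns [[45]]
  branch[1] choose=0:
    choose[2, 6] @ H2
      branch[0] choose=2:
        H0 returns [49]
        H1 returns [49]
        H2 returns [[49]]
      branch[1] choose=6:
        H0 returns [45]
        H1 returns [45]
        H2 returns [[45]]
= [[49], [45], [49], [45]]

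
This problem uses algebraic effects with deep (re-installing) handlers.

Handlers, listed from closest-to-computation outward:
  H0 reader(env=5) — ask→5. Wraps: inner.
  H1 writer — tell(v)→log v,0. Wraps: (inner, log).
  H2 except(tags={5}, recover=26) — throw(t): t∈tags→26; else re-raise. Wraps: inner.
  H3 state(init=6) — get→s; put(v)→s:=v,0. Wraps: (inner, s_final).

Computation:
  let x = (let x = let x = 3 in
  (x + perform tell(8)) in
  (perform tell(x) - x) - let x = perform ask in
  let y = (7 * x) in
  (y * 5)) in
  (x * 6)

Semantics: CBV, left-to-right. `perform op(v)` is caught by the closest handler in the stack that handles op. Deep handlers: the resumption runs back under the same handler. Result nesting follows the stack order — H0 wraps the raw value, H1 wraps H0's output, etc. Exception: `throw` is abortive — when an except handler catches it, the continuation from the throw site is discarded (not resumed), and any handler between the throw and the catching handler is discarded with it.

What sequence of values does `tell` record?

Answer: (8, 3)

Step-by-step:
tell(8) @ H1 ⇒ log+=8
tell(3) @ H1 ⇒ log+=3
ask @ H0 ⇒ 5
H0 returns -1068
H1 returns (-1068, (8, 3))
H2 returns (-1068, (8, 3))
H3 returns ((-1068, (8, 3)), 6)
= ((-1068, (8, 3)), 6)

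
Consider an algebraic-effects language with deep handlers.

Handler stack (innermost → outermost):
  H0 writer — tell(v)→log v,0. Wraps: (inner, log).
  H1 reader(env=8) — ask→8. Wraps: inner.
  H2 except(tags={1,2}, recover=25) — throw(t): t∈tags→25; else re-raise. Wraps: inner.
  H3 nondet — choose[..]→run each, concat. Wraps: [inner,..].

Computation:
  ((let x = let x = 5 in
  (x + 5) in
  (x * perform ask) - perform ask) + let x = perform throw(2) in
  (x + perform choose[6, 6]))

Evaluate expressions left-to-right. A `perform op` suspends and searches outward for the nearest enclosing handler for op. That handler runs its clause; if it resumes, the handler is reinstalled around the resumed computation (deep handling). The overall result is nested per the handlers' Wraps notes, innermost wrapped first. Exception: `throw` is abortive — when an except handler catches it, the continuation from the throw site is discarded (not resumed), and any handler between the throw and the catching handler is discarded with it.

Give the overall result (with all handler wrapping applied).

Working:
ask @ H1 ⇒ 8
ask @ H1 ⇒ 8
throw(2) @ H2 caught ⇒ 25
H3 returns [25]
= [25]

Answer: [25]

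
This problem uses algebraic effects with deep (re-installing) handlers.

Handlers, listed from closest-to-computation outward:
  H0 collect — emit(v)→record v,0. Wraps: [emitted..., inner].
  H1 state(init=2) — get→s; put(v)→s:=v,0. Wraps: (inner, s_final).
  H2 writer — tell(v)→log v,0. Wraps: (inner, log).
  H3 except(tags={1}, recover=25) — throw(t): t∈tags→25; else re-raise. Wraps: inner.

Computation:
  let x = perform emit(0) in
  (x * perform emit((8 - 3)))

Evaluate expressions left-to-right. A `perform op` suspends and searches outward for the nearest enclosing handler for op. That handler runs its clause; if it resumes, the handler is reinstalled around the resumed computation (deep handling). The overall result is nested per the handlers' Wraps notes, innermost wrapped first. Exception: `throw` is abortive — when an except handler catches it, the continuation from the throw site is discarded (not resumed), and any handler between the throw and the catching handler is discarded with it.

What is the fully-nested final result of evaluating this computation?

Answer: (([0, 5, 0], 2), ())

Evaluation trace:
emit(0) @ H0 ⇒ out+=0
emit(5) @ H0 ⇒ out+=5
H0 returns [0, 5, 0]
H1 returns ([0, 5, 0], 2)
H2 returns (([0, 5, 0], 2), ())
H3 returns (([0, 5, 0], 2), ())
= (([0, 5, 0], 2), ())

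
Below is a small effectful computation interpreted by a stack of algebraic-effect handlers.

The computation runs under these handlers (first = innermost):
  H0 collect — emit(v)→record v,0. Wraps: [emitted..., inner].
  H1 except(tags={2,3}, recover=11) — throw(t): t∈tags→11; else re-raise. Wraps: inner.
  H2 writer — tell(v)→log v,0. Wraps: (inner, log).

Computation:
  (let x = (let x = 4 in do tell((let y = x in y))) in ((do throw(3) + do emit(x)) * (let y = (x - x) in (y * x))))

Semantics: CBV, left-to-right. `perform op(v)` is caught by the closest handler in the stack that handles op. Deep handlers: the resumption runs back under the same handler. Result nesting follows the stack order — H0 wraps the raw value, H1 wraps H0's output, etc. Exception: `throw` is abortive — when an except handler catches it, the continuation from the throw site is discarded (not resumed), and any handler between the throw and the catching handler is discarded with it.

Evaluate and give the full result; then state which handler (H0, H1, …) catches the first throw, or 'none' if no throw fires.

Step-by-step:
tell(4) @ H2 ⇒ log+=4
throw(3) @ H1 caught ⇒ 11
H2 returns (11, (4))
= (11, (4))

Answer: (11, (4)) ; first throw caught by: H1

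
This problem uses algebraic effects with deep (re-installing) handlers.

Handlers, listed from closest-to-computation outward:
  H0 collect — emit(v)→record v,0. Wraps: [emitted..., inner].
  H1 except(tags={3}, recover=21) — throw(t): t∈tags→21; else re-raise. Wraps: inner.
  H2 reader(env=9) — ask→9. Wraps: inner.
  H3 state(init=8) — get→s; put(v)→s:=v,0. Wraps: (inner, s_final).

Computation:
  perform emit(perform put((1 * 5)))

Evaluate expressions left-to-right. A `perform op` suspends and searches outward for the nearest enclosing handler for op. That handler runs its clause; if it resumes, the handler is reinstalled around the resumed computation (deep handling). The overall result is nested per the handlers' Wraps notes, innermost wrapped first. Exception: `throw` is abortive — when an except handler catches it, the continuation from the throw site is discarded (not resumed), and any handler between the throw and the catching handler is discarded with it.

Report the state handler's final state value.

Answer: 5

Working:
put(5) @ H3 ⇒ s:=5
emit(0) @ H0 ⇒ out+=0
H0 returns [0, 0]
H1 returns [0, 0]
H2 returns [0, 0]
H3 returns ([0, 0], 5)
= ([0, 0], 5)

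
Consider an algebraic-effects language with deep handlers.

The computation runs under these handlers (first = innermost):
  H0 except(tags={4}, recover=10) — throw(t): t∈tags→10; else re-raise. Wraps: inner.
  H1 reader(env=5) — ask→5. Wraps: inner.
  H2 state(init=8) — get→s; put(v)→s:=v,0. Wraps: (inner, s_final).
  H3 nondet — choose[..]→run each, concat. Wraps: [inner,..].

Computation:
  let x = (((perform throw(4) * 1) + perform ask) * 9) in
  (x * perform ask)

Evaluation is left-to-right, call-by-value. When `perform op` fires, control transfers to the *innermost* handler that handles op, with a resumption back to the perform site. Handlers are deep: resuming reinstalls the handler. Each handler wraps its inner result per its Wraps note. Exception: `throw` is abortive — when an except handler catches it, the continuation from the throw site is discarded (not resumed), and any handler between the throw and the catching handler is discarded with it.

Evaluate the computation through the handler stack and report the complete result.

Evaluation trace:
throw(4) @ H0 caught ⇒ 10
H1 returns 10
H2 returns (10, 8)
H3 returns [(10, 8)]
= [(10, 8)]

Answer: [(10, 8)]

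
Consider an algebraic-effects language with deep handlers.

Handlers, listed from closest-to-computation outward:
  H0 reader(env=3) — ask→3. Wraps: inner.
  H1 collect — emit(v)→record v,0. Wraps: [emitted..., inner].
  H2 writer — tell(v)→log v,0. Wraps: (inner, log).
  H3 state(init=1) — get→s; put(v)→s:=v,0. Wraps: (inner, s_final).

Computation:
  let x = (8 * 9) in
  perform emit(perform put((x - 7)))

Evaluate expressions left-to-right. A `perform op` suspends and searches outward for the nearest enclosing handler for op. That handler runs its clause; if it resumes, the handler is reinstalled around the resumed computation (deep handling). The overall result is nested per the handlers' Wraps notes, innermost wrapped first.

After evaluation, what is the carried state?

Evaluation trace:
put(65) @ H3 ⇒ s:=65
emit(0) @ H1 ⇒ out+=0
H0 returns 0
H1 returns [0, 0]
H2 returns ([0, 0], ())
H3 returns (([0, 0], ()), 65)
= (([0, 0], ()), 65)

Answer: 65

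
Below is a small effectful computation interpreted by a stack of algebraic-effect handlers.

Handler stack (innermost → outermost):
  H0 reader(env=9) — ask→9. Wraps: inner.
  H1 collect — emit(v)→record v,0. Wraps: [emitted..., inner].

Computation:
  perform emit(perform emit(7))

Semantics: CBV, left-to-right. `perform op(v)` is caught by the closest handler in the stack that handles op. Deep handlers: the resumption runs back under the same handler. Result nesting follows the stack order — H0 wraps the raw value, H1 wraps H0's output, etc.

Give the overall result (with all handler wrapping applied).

Evaluation trace:
emit(7) @ H1 ⇒ out+=7
emit(0) @ H1 ⇒ out+=0
H0 returns 0
H1 returns [7, 0, 0]
= [7, 0, 0]

Answer: [7, 0, 0]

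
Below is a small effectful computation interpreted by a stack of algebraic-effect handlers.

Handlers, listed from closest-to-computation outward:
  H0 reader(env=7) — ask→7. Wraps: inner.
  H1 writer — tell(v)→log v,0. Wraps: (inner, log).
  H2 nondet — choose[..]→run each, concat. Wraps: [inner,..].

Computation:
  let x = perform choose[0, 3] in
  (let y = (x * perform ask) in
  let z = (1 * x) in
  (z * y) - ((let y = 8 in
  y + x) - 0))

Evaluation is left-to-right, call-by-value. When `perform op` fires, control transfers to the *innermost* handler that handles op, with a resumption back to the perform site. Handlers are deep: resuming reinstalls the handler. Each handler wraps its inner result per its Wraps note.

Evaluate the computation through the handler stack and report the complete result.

Working:
choose[0, 3] @ H2
  branch[0] choose=0:
    ask @ H0 ⇒ 7
    H0 returns -8
    H1 returns (-8, ())
    H2 returns [(-8, ())]
  branch[1] choose=3:
    ask @ H0 ⇒ 7
    H0 returns 52
    H1 returns (52, ())
    H2 returns [(52, ())]
= [(-8, ()), (52, ())]

Answer: [(-8, ()), (52, ())]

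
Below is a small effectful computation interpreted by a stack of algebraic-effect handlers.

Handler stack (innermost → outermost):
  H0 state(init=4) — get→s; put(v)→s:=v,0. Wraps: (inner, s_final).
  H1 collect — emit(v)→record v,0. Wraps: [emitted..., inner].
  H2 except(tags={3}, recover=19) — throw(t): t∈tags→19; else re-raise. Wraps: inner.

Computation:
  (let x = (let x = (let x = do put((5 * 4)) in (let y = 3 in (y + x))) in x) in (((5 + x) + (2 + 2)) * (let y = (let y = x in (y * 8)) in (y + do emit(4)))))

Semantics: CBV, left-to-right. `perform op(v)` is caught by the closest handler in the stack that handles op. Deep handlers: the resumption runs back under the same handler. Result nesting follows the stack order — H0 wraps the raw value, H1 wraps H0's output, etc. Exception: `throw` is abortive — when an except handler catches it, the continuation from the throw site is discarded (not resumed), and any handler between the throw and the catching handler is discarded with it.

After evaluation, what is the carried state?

Answer: 20

Step-by-step:
put(20) @ H0 ⇒ s:=20
emit(4) @ H1 ⇒ out+=4
H0 returns (288, 20)
H1 returns [4, (288, 20)]
H2 returns [4, (288, 20)]
= [4, (288, 20)]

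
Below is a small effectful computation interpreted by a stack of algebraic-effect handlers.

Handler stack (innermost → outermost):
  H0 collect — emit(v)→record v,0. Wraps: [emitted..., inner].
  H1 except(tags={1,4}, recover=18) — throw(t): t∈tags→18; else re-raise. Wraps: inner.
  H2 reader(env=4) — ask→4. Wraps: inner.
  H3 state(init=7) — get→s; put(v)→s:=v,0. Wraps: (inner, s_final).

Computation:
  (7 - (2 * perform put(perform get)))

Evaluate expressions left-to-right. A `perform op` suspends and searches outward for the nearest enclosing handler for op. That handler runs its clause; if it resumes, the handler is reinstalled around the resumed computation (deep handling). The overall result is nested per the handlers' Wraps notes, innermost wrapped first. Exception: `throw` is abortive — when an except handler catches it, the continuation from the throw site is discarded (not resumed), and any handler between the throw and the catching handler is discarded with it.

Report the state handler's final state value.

Step-by-step:
get @ H3 ⇒ 7
put(7) @ H3 ⇒ s:=7
H0 returns [7]
H1 returns [7]
H2 returns [7]
H3 returns ([7], 7)
= ([7], 7)

Answer: 7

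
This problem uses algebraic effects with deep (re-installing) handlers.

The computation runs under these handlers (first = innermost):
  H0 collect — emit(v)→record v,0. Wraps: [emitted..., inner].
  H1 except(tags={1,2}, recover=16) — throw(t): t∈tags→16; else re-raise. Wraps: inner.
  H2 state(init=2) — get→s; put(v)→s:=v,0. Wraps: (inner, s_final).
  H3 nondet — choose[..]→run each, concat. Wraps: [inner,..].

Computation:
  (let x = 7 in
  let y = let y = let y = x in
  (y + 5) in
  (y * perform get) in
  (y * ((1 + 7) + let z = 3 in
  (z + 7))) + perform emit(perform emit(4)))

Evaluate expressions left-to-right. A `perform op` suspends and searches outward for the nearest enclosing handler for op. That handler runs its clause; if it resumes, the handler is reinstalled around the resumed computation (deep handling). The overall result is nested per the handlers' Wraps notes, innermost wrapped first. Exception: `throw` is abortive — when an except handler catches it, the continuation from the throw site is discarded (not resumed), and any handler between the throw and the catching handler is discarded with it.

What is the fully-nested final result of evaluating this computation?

Answer: [([4, 0, 432], 2)]

Working:
get @ H2 ⇒ 2
emit(4) @ H0 ⇒ out+=4
emit(0) @ H0 ⇒ out+=0
H0 returns [4, 0, 432]
H1 returns [4, 0, 432]
H2 returns ([4, 0, 432], 2)
H3 returns [([4, 0, 432], 2)]
= [([4, 0, 432], 2)]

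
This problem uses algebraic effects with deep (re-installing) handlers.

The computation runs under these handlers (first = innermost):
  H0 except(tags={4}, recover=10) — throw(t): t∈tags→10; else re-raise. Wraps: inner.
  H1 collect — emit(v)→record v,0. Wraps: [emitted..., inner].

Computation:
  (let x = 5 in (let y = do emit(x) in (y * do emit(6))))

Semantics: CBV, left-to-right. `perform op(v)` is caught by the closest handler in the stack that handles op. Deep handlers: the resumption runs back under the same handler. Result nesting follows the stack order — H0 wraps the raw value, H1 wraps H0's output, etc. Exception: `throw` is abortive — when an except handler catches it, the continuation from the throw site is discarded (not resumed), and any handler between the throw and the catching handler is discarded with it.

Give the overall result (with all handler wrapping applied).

Answer: [5, 6, 0]

Working:
emit(5) @ H1 ⇒ out+=5
emit(6) @ H1 ⇒ out+=6
H0 returns 0
H1 returns [5, 6, 0]
= [5, 6, 0]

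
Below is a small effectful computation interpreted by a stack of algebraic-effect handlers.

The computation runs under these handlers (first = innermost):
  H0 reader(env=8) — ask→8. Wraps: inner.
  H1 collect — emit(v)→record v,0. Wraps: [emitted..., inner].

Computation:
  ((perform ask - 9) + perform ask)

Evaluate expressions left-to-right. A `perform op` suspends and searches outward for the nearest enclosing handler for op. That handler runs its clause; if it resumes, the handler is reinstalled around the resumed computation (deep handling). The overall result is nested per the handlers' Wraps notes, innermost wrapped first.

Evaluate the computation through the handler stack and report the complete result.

Working:
ask @ H0 ⇒ 8
ask @ H0 ⇒ 8
H0 returns 7
H1 returns [7]
= [7]

Answer: [7]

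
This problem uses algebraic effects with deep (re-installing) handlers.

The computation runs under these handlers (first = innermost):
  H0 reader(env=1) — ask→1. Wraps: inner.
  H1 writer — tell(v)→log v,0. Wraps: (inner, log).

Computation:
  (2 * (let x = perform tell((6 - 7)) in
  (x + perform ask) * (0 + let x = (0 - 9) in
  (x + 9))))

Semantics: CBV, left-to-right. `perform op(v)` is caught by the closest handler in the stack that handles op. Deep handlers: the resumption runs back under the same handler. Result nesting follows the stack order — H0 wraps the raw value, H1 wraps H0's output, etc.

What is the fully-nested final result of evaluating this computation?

Answer: (0, (-1))

Step-by-step:
tell(-1) @ H1 ⇒ log+=-1
ask @ H0 ⇒ 1
H0 returns 0
H1 returns (0, (-1))
= (0, (-1))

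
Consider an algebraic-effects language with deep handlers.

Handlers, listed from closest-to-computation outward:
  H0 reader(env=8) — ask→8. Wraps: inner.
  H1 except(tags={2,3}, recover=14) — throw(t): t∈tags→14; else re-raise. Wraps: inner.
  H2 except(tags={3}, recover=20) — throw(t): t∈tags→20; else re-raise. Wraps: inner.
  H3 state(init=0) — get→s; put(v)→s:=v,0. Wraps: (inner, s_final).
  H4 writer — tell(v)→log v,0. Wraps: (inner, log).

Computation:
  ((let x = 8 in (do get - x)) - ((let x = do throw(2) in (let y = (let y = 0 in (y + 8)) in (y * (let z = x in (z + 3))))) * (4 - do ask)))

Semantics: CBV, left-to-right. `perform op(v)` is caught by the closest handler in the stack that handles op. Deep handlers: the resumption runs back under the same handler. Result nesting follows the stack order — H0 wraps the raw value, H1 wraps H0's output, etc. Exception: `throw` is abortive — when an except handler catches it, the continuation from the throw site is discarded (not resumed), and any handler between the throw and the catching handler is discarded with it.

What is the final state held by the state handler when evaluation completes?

Answer: 0

Step-by-step:
get @ H3 ⇒ 0
throw(2) @ H1 caught ⇒ 14
H2 returns 14
H3 returns (14, 0)
H4 returns ((14, 0), ())
= ((14, 0), ())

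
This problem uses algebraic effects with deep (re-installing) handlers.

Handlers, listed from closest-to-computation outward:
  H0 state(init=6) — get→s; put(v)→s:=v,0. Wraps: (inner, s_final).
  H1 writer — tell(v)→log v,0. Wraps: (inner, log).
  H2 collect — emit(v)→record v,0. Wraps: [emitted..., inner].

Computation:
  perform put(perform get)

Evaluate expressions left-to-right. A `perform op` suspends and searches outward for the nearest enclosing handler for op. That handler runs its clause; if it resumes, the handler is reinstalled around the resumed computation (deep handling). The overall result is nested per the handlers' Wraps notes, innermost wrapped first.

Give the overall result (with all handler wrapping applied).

Working:
get @ H0 ⇒ 6
put(6) @ H0 ⇒ s:=6
H0 returns (0, 6)
H1 returns ((0, 6), ())
H2 returns [((0, 6), ())]
= [((0, 6), ())]

Answer: [((0, 6), ())]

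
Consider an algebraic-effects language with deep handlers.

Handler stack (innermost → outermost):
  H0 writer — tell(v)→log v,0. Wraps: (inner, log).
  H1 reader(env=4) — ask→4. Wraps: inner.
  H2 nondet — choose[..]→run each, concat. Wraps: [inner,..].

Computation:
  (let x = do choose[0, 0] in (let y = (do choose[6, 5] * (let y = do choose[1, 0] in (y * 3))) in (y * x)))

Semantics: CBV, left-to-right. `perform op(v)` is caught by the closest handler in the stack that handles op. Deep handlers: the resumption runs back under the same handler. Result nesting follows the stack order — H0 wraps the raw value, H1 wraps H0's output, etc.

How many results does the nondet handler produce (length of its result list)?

Answer: 8

Evaluation trace:
choose[0, 0] @ H2
  branch[0] choose=0:
    choose[6, 5] @ H2
      branch[0] choose=6:
        choose[1, 0] @ H2
          branch[0] choose=1:
            H0 returns (0, ())
            H1 returns (0, ())
            H2 returns [(0, ())]
          branch[1] choose=0:
            H0 returns (0, ())
            H1 returns (0, ())
            H2 returns [(0, ())]
      branch[1] choose=5:
        choose[1, 0] @ H2
          branch[0] choose=1:
            H0 returns (0, ())
            H1 returns (0, ())
            H2 returns [(0, ())]
          branch[1] choose=0:
            H0 returns (0, ())
            H1 returns (0, ())
            H2 returns [(0, ())]
  branch[1] choose=0:
    choose[6, 5] @ H2
      branch[0] choose=6:
        choose[1, 0] @ H2
          branch[0] choose=1:
            H0 returns (0, ())
            H1 returns (0, ())
            H2 returns [(0, ())]
          branch[1] choose=0:
            H0 returns (0, ())
            H1 returns (0, ())
            H2 returns [(0, ())]
      branch[1] choose=5:
        choose[1, 0] @ H2
          branch[0] choose=1:
            H0 returns (0, ())
            H1 returns (0, ())
            H2 returns [(0, ())]
          branch[1] choose=0:
            H0 returns (0, ())
            H1 returns (0, ())
            H2 returns [(0, ())]
= [(0, ()), (0, ()), (0, ()), (0, ()), (0, ()), (0, ()), (0, ()), (0, ())]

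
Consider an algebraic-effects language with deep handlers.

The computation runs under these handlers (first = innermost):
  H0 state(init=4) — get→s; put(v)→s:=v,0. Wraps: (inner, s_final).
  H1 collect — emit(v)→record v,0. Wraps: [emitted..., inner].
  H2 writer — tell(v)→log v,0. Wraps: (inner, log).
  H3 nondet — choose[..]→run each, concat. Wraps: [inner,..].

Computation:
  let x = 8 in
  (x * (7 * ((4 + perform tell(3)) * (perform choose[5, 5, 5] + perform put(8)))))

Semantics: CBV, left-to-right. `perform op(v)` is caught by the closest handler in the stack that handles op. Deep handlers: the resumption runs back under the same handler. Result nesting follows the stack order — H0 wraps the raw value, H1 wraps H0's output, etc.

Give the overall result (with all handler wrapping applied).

Answer: [([(1120, 8)], (3)), ([(1120, 8)], (3)), ([(1120, 8)], (3))]

Working:
tell(3) @ H2 ⇒ log+=3
choose[5, 5, 5] @ H3
  branch[0] choose=5:
    put(8) @ H0 ⇒ s:=8
    H0 returns (1120, 8)
    H1 returns [(1120, 8)]
    H2 returns ([(1120, 8)], (3))
    H3 returns [([(1120, 8)], (3))]
  branch[1] choose=5:
    put(8) @ H0 ⇒ s:=8
    H0 returns (1120, 8)
    H1 returns [(1120, 8)]
    H2 returns ([(1120, 8)], (3))
    H3 returns [([(1120, 8)], (3))]
  branch[2] choose=5:
    put(8) @ H0 ⇒ s:=8
    H0 returns (1120, 8)
    H1 returns [(1120, 8)]
    H2 returns ([(1120, 8)], (3))
    H3 returns [([(1120, 8)], (3))]
= [([(1120, 8)], (3)), ([(1120, 8)], (3)), ([(1120, 8)], (3))]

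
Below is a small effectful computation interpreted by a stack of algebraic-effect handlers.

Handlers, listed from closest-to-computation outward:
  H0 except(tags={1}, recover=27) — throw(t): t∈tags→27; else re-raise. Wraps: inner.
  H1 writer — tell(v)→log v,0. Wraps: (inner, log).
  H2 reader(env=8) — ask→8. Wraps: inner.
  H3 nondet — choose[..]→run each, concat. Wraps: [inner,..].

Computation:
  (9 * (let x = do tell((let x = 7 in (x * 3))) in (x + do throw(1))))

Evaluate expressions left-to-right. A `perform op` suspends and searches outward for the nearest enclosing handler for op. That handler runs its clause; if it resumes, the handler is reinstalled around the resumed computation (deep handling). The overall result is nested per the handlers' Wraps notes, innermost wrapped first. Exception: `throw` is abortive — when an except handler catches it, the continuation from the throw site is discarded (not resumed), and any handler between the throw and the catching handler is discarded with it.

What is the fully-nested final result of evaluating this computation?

Answer: [(27, (21))]

Working:
tell(21) @ H1 ⇒ log+=21
throw(1) @ H0 caught ⇒ 27
H1 returns (27, (21))
H2 returns (27, (21))
H3 returns [(27, (21))]
= [(27, (21))]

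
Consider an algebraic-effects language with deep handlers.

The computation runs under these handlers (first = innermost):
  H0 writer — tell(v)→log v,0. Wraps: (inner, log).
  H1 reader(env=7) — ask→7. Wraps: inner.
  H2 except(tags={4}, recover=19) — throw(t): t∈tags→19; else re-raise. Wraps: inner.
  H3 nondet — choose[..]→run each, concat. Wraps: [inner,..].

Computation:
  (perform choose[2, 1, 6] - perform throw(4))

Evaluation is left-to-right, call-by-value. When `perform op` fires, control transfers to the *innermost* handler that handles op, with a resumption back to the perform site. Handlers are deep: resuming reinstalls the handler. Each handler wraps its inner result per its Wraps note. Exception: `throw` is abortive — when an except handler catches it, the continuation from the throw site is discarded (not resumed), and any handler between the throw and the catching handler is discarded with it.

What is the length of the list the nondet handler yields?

Evaluation trace:
choose[2, 1, 6] @ H3
  branch[0] choose=2:
    throw(4) @ H2 caught ⇒ 19
    H3 returns [19]
  branch[1] choose=1:
    throw(4) @ H2 caught ⇒ 19
    H3 returns [19]
  branch[2] choose=6:
    throw(4) @ H2 caught ⇒ 19
    H3 returns [19]
= [19, 19, 19]

Answer: 3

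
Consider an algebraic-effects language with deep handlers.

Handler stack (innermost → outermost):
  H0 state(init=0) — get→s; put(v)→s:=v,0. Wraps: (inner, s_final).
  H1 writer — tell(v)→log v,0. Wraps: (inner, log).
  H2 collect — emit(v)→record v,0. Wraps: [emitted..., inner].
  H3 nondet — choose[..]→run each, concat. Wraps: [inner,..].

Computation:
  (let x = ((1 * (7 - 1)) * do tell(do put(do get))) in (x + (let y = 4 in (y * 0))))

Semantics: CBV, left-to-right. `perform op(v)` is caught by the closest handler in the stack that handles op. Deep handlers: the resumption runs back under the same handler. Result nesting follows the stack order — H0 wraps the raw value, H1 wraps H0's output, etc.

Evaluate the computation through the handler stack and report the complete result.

Step-by-step:
get @ H0 ⇒ 0
put(0) @ H0 ⇒ s:=0
tell(0) @ H1 ⇒ log+=0
H0 returns (0, 0)
H1 returns ((0, 0), (0))
H2 returns [((0, 0), (0))]
H3 returns [[((0, 0), (0))]]
= [[((0, 0), (0))]]

Answer: [[((0, 0), (0))]]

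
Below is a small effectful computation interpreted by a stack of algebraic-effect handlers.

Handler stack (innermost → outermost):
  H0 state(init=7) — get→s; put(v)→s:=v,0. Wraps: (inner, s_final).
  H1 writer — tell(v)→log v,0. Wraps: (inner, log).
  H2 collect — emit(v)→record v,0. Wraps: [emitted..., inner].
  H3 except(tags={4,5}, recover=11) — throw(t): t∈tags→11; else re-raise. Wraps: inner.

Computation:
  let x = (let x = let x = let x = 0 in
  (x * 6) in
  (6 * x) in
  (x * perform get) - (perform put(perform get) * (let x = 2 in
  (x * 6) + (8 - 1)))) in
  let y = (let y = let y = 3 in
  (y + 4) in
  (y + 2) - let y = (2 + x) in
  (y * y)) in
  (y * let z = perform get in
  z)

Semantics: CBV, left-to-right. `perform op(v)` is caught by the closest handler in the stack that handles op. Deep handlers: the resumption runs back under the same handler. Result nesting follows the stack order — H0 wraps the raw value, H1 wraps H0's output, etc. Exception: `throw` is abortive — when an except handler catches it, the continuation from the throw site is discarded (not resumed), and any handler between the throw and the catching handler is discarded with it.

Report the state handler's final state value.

Evaluation trace:
get @ H0 ⇒ 7
get @ H0 ⇒ 7
put(7) @ H0 ⇒ s:=7
get @ H0 ⇒ 7
H0 returns (35, 7)
H1 returns ((35, 7), ())
H2 returns [((35, 7), ())]
H3 returns [((35, 7), ())]
= [((35, 7), ())]

Answer: 7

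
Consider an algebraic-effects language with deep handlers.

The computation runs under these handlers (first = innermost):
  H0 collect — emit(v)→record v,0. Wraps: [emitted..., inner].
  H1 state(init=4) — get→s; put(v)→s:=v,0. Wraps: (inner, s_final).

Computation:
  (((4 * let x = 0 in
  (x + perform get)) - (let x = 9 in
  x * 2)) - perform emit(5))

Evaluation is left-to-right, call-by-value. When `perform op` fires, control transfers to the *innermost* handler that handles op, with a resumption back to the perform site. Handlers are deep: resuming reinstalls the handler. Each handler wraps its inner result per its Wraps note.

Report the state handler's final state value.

Evaluation trace:
get @ H1 ⇒ 4
emit(5) @ H0 ⇒ out+=5
H0 returns [5, -2]
H1 returns ([5, -2], 4)
= ([5, -2], 4)

Answer: 4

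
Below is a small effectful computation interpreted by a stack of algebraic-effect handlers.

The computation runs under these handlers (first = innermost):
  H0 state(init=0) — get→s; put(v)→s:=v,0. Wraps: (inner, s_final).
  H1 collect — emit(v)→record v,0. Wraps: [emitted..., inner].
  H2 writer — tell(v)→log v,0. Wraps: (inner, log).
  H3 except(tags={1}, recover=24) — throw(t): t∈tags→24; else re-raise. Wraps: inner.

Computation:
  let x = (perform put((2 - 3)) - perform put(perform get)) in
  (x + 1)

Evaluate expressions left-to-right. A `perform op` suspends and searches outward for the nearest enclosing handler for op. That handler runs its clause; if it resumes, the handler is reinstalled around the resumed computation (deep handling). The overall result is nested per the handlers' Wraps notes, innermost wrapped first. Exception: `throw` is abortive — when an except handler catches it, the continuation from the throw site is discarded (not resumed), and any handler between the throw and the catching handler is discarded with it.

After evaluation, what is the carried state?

Answer: -1

Step-by-step:
put(-1) @ H0 ⇒ s:=-1
get @ H0 ⇒ -1
put(-1) @ H0 ⇒ s:=-1
H0 returns (1, -1)
H1 returns [(1, -1)]
H2 returns ([(1, -1)], ())
H3 returns ([(1, -1)], ())
= ([(1, -1)], ())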